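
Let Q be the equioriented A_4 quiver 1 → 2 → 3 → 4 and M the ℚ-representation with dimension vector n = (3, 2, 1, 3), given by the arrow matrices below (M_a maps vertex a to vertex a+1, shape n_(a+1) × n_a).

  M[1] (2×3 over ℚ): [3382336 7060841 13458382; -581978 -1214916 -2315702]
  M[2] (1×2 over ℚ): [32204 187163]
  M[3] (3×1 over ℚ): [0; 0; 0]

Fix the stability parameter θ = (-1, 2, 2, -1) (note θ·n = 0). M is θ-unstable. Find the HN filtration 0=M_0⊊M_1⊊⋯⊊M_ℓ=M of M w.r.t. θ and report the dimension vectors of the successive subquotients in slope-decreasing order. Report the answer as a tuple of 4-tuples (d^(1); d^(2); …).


Interval decomposition of M: I[1,1], I[1,2], I[1,3], I[4,4]^3.
HN type (ℓ=2): μ^(1)=2; μ^(2)=-1

((0, 2, 1, 0); (3, 0, 0, 3))


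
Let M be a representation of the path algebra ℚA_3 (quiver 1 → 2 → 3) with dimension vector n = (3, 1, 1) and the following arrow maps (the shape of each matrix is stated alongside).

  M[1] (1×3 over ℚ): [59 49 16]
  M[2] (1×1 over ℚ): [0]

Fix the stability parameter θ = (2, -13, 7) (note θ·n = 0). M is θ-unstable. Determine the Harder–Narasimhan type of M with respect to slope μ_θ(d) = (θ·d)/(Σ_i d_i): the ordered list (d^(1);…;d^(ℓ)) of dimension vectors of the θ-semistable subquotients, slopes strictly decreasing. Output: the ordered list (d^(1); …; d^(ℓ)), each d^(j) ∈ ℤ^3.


Barcode: M ≅ I[1,1]^2, I[1,2], I[3,3]. HN layers by μ_θ (3 steps, strictly decreasing):
  μ^(1)=7; μ^(2)=2; μ^(3)=-11/2

((0, 0, 1); (2, 0, 0); (1, 1, 0))


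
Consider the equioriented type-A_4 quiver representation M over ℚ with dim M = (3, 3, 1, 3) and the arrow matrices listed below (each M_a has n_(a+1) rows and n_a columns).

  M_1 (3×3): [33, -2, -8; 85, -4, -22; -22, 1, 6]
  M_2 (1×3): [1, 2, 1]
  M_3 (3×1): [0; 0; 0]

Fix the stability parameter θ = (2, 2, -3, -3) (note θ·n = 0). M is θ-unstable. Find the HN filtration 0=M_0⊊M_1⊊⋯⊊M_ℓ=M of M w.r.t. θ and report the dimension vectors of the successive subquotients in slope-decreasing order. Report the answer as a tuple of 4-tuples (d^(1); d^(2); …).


Via rank(M_{q-1}∘⋯∘M_p): M ≅ I[1,2]^2, I[1,3], I[4,4]^3.
μ_θ-semistable layers: μ^(1)=2; μ^(2)=1/3; μ^(3)=-3

((2, 2, 0, 0); (1, 1, 1, 0); (0, 0, 0, 3))


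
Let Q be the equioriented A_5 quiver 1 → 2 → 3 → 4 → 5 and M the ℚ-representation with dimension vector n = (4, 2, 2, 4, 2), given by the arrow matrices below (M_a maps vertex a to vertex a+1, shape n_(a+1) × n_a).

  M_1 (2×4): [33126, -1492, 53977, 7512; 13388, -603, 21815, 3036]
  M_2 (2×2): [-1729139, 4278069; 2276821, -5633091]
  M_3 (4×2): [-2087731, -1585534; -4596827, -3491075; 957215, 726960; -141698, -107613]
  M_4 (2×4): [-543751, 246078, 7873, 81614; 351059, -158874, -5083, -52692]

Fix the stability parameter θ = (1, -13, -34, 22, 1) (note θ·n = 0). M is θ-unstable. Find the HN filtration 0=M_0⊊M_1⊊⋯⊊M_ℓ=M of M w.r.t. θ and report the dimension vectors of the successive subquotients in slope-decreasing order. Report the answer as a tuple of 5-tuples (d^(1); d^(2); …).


Barcode: M ≅ I[1,1]^2, I[1,2], I[1,4], I[3,5], I[4,4], I[4,5]. HN layers by μ_θ (6 steps, strictly decreasing):
  μ^(1)=22; μ^(2)=23/2; μ^(3)=1; μ^(4)=-6; μ^(5)=-46/3; μ^(6)=-34

((0, 0, 0, 2, 0); (0, 0, 0, 2, 2); (2, 0, 0, 0, 0); (1, 1, 0, 0, 0); (1, 1, 1, 0, 0); (0, 0, 1, 0, 0))


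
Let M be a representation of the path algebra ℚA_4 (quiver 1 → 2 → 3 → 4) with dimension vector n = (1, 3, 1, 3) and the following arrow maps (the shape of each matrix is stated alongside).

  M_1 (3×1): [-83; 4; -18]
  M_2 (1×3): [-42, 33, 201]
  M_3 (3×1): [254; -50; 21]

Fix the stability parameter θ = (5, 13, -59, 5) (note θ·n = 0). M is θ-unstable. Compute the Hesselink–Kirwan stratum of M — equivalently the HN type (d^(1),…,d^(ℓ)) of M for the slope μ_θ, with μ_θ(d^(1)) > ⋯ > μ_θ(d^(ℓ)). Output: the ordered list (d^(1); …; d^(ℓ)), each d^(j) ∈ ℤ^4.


Interval decomposition of M: I[1,2], I[2,2], I[2,4], I[4,4]^2.
HN type (ℓ=3): μ^(1)=13; μ^(2)=5; μ^(3)=-23

((0, 2, 0, 0); (1, 0, 0, 3); (0, 1, 1, 0))


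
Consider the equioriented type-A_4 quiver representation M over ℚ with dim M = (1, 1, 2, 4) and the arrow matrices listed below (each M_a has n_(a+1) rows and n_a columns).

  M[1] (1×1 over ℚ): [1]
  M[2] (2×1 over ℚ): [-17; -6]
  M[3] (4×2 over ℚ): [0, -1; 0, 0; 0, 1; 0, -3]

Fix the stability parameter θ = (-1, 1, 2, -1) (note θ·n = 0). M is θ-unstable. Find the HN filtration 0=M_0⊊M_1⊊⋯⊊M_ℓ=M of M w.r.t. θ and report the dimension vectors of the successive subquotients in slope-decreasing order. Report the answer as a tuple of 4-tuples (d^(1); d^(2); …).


Barcode: M ≅ I[1,4], I[3,3], I[4,4]^3. HN layers by μ_θ (3 steps, strictly decreasing):
  μ^(1)=2; μ^(2)=2/3; μ^(3)=-1

((0, 0, 1, 0); (0, 1, 1, 1); (1, 0, 0, 3))


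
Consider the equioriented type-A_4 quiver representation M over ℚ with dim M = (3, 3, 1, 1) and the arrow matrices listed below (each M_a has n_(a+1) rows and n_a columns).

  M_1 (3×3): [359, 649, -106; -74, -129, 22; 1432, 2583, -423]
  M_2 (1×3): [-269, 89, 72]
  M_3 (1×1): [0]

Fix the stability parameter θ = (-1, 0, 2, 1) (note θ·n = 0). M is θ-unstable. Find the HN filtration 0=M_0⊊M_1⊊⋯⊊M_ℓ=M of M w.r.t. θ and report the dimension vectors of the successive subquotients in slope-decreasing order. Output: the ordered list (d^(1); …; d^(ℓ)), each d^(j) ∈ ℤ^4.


Barcode: M ≅ I[1,2]^2, I[1,3], I[4,4]. HN layers by μ_θ (4 steps, strictly decreasing):
  μ^(1)=2; μ^(2)=1; μ^(3)=0; μ^(4)=-1

((0, 0, 1, 0); (0, 0, 0, 1); (0, 3, 0, 0); (3, 0, 0, 0))


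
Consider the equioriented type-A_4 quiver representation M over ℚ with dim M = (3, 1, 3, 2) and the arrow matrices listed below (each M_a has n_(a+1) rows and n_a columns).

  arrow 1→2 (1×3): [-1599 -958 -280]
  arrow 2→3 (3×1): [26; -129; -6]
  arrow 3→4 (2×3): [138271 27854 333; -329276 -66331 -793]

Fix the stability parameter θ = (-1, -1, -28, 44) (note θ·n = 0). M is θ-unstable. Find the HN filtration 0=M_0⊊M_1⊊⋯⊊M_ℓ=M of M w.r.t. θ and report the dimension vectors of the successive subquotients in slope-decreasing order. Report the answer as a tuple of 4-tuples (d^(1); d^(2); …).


Via rank(M_{q-1}∘⋯∘M_p): M ≅ I[1,1]^2, I[1,4], I[3,3], I[3,4].
μ_θ-semistable layers: μ^(1)=44; μ^(2)=-1; μ^(3)=-10; μ^(4)=-28

((0, 0, 0, 2); (2, 0, 0, 0); (1, 1, 1, 0); (0, 0, 2, 0))


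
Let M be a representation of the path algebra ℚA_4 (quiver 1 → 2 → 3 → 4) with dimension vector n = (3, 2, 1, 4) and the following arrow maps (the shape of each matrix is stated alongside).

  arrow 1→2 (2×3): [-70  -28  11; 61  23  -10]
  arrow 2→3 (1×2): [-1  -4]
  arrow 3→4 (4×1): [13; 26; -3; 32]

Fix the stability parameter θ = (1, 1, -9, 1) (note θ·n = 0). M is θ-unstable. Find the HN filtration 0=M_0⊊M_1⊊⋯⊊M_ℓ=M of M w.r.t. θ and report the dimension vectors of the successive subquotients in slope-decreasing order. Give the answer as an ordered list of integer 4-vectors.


Via rank(M_{q-1}∘⋯∘M_p): M ≅ I[1,1], I[1,2], I[1,4], I[4,4]^3.
μ_θ-semistable layers: μ^(1)=1; μ^(2)=-7/3

((2, 1, 0, 4); (1, 1, 1, 0))


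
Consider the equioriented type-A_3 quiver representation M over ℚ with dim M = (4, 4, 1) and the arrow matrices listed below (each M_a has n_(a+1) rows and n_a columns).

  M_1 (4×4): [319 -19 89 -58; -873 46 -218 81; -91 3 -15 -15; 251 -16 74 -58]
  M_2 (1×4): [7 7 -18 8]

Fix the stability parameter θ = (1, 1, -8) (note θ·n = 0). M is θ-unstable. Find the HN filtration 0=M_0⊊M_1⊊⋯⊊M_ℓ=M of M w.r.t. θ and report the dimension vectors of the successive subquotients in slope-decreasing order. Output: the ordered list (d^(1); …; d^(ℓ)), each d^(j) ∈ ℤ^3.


Via rank(M_{q-1}∘⋯∘M_p): M ≅ I[1,1], I[1,2]^2, I[1,3], I[2,2].
μ_θ-semistable layers: μ^(1)=1; μ^(2)=-2

((3, 3, 0); (1, 1, 1))


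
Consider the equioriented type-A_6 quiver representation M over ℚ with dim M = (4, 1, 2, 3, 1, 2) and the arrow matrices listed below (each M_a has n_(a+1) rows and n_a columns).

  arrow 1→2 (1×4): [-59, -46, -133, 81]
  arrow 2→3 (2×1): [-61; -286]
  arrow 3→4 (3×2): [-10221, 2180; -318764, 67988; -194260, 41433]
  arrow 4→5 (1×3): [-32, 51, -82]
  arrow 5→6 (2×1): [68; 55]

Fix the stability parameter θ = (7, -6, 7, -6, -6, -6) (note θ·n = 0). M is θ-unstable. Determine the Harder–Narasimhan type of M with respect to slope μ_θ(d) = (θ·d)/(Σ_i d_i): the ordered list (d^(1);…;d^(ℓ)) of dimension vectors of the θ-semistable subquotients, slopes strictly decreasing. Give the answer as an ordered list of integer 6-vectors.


Interval decomposition of M: I[1,1]^3, I[1,4], I[3,6], I[4,4], I[6,6].
HN type (ℓ=4): μ^(1)=7; μ^(2)=1/2; μ^(3)=-11/4; μ^(4)=-6

((3, 0, 0, 0, 0, 0); (1, 1, 1, 1, 0, 0); (0, 0, 1, 1, 1, 1); (0, 0, 0, 1, 0, 1))


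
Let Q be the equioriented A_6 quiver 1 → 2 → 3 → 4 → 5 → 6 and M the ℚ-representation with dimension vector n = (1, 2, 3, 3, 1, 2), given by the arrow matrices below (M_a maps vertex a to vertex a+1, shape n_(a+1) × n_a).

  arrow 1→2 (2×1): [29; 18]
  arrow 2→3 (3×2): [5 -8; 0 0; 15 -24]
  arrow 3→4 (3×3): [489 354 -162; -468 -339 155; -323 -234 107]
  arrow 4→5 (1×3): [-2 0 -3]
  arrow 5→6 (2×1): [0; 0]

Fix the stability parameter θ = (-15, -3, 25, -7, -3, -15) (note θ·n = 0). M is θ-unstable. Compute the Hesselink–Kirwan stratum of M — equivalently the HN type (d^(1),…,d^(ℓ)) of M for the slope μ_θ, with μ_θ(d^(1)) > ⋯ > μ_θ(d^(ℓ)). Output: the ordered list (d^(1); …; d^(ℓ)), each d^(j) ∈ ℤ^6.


Via rank(M_{q-1}∘⋯∘M_p): M ≅ I[1,4], I[2,2], I[3,4], I[3,5], I[6,6]^2.
μ_θ-semistable layers: μ^(1)=9; μ^(2)=5; μ^(3)=-3; μ^(4)=-15

((0, 0, 2, 2, 0, 0); (0, 0, 1, 1, 1, 0); (0, 2, 0, 0, 0, 0); (1, 0, 0, 0, 0, 2))


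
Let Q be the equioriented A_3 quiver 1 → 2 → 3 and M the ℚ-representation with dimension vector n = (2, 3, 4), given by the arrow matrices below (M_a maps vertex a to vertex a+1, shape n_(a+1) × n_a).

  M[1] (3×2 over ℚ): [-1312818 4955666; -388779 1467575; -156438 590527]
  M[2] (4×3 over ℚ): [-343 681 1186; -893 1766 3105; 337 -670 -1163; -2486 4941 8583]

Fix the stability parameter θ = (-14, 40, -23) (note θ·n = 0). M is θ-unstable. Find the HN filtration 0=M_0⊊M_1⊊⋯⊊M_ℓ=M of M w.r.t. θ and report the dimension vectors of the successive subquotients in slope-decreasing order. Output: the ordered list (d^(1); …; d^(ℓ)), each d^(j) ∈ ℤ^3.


Interval decomposition of M: I[1,3]^2, I[2,3], I[3,3].
HN type (ℓ=3): μ^(1)=17/2; μ^(2)=-14; μ^(3)=-23

((0, 3, 3); (2, 0, 0); (0, 0, 1))


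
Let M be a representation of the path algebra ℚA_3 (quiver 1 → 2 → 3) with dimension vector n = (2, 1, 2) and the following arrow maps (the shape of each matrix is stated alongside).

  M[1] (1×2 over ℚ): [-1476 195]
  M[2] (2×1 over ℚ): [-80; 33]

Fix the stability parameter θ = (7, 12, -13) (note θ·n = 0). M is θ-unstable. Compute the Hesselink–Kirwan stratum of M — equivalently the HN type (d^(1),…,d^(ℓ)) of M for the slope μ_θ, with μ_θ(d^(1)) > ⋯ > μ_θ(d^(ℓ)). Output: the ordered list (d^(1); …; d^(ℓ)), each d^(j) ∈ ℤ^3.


Interval decomposition of M: I[1,1], I[1,3], I[3,3].
HN type (ℓ=3): μ^(1)=7; μ^(2)=2; μ^(3)=-13

((1, 0, 0); (1, 1, 1); (0, 0, 1))


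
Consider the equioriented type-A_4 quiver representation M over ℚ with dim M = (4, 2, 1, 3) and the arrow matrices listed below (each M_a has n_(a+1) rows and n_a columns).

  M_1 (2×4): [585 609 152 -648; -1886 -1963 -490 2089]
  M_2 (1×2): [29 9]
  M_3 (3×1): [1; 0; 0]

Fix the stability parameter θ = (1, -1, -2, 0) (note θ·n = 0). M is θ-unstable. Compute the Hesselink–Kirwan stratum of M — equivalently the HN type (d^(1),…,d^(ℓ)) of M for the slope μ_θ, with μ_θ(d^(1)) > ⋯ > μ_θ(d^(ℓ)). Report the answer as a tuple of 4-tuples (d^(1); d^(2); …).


Interval decomposition of M: I[1,1]^2, I[1,2], I[1,4], I[4,4]^2.
HN type (ℓ=3): μ^(1)=1; μ^(2)=0; μ^(3)=-2/3

((2, 0, 0, 0); (1, 1, 0, 3); (1, 1, 1, 0))


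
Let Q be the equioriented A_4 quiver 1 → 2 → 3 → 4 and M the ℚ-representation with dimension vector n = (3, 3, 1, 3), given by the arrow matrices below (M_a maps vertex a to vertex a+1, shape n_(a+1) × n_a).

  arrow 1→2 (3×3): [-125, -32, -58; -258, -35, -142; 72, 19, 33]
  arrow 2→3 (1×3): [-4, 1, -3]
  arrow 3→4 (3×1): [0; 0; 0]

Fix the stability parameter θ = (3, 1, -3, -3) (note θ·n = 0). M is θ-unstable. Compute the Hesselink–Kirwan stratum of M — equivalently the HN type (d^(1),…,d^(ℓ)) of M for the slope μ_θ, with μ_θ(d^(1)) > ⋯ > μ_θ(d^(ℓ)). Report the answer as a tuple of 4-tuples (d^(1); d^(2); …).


Via rank(M_{q-1}∘⋯∘M_p): M ≅ I[1,2]^2, I[1,3], I[4,4]^3.
μ_θ-semistable layers: μ^(1)=2; μ^(2)=1/3; μ^(3)=-3

((2, 2, 0, 0); (1, 1, 1, 0); (0, 0, 0, 3))


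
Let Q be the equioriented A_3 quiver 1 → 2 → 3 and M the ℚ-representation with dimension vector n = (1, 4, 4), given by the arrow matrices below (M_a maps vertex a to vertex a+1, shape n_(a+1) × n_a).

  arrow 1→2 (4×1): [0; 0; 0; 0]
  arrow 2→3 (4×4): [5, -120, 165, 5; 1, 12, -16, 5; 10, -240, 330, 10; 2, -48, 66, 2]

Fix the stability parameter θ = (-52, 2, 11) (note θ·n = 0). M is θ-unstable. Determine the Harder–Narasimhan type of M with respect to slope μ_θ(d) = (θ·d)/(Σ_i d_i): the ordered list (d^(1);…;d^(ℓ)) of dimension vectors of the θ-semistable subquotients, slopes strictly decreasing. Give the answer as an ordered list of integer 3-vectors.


Via rank(M_{q-1}∘⋯∘M_p): M ≅ I[1,1], I[2,2]^2, I[2,3]^2, I[3,3]^2.
μ_θ-semistable layers: μ^(1)=11; μ^(2)=2; μ^(3)=-52

((0, 0, 4); (0, 4, 0); (1, 0, 0))


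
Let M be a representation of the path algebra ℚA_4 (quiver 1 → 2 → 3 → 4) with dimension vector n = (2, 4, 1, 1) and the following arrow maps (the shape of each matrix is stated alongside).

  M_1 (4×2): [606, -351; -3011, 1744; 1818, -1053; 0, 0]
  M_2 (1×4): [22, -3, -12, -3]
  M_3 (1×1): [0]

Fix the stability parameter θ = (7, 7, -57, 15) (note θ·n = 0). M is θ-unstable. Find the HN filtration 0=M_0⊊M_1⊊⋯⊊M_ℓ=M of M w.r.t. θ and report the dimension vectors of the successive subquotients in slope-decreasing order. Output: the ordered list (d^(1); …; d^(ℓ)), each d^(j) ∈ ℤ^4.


Via rank(M_{q-1}∘⋯∘M_p): M ≅ I[1,2], I[1,3], I[2,2]^2, I[4,4].
μ_θ-semistable layers: μ^(1)=15; μ^(2)=7; μ^(3)=-43/3

((0, 0, 0, 1); (1, 3, 0, 0); (1, 1, 1, 0))


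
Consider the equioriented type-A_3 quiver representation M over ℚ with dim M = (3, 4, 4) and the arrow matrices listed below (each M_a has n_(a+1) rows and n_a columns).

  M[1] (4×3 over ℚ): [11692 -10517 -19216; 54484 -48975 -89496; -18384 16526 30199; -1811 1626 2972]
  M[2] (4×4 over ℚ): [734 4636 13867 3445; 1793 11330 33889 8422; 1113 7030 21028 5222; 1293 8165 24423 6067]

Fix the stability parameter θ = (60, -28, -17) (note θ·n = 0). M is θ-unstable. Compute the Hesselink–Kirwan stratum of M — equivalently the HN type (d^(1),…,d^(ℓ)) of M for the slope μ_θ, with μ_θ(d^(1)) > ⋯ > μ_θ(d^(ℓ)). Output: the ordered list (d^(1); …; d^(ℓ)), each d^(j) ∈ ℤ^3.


Via rank(M_{q-1}∘⋯∘M_p): M ≅ I[1,3]^3, I[2,3].
μ_θ-semistable layers: μ^(1)=5; μ^(2)=-17; μ^(3)=-28

((3, 3, 3); (0, 0, 1); (0, 1, 0))


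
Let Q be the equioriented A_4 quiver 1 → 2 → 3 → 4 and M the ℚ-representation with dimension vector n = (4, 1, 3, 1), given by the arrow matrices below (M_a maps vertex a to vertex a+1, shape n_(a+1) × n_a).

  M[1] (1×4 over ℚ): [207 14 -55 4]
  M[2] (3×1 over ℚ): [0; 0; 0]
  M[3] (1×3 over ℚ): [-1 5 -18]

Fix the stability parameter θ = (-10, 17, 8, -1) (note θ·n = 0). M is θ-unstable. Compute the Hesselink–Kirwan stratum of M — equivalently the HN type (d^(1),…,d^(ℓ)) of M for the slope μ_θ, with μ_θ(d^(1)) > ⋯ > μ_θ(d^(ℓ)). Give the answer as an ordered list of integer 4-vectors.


Via rank(M_{q-1}∘⋯∘M_p): M ≅ I[1,1]^3, I[1,2], I[3,3]^2, I[3,4].
μ_θ-semistable layers: μ^(1)=17; μ^(2)=8; μ^(3)=7/2; μ^(4)=-10

((0, 1, 0, 0); (0, 0, 2, 0); (0, 0, 1, 1); (4, 0, 0, 0))


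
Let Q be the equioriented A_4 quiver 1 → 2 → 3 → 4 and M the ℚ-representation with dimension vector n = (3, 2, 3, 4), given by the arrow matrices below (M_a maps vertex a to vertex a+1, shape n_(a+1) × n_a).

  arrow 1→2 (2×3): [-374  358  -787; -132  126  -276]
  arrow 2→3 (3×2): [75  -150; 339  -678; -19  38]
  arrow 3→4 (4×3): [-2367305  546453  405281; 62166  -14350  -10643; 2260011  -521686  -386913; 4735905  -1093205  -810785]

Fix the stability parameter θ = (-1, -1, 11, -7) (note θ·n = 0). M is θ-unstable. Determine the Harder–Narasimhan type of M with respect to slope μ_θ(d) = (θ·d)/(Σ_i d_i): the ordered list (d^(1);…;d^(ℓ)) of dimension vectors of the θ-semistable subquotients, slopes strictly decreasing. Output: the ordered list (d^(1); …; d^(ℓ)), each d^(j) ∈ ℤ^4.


Barcode: M ≅ I[1,1], I[1,2], I[1,4], I[3,4]^2, I[4,4]. HN layers by μ_θ (3 steps, strictly decreasing):
  μ^(1)=2; μ^(2)=-1; μ^(3)=-7

((0, 0, 3, 3); (3, 2, 0, 0); (0, 0, 0, 1))


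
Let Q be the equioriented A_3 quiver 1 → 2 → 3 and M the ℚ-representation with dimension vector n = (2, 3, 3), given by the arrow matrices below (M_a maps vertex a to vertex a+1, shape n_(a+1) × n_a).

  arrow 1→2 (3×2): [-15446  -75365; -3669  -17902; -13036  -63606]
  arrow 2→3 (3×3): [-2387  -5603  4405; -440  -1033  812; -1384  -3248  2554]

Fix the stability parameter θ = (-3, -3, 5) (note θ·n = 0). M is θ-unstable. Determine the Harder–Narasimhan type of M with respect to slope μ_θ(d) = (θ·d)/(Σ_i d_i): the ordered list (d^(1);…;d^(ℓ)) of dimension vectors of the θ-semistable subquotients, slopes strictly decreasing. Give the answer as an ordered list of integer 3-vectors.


Via rank(M_{q-1}∘⋯∘M_p): M ≅ I[1,3]^2, I[2,3].
μ_θ-semistable layers: μ^(1)=5; μ^(2)=-3

((0, 0, 3); (2, 3, 0))


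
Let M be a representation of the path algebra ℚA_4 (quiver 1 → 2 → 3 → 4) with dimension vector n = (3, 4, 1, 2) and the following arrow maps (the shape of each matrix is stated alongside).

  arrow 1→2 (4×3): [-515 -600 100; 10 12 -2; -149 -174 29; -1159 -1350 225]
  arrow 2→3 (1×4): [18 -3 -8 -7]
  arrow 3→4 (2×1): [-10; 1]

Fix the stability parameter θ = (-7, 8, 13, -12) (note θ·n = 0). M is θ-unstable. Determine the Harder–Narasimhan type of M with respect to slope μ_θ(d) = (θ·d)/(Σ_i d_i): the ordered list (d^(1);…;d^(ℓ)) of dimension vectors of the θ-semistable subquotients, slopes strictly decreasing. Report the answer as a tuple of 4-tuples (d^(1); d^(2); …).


Barcode: M ≅ I[1,1], I[1,2], I[1,4], I[2,2]^2, I[4,4]. HN layers by μ_θ (4 steps, strictly decreasing):
  μ^(1)=8; μ^(2)=3; μ^(3)=-7; μ^(4)=-12

((0, 3, 0, 0); (0, 1, 1, 1); (3, 0, 0, 0); (0, 0, 0, 1))


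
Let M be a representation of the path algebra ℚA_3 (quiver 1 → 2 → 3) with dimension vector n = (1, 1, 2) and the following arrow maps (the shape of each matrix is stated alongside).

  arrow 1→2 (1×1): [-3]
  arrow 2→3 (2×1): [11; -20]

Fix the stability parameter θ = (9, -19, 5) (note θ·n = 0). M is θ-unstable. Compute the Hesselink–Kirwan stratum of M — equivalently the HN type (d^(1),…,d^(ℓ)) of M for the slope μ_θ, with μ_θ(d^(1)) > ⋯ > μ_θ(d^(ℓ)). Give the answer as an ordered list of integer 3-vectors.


Barcode: M ≅ I[1,3], I[3,3]. HN layers by μ_θ (2 steps, strictly decreasing):
  μ^(1)=5; μ^(2)=-5

((0, 0, 2); (1, 1, 0))


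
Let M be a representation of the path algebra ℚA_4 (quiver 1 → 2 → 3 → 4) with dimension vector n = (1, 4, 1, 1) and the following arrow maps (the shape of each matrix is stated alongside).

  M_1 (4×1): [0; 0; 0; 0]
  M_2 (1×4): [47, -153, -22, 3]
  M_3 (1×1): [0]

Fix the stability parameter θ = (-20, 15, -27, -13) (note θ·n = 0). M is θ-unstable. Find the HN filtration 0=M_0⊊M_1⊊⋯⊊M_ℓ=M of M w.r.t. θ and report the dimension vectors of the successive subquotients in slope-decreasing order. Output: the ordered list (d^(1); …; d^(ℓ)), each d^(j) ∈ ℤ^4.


Via rank(M_{q-1}∘⋯∘M_p): M ≅ I[1,1], I[2,2]^3, I[2,3], I[4,4].
μ_θ-semistable layers: μ^(1)=15; μ^(2)=-6; μ^(3)=-13; μ^(4)=-20

((0, 3, 0, 0); (0, 1, 1, 0); (0, 0, 0, 1); (1, 0, 0, 0))


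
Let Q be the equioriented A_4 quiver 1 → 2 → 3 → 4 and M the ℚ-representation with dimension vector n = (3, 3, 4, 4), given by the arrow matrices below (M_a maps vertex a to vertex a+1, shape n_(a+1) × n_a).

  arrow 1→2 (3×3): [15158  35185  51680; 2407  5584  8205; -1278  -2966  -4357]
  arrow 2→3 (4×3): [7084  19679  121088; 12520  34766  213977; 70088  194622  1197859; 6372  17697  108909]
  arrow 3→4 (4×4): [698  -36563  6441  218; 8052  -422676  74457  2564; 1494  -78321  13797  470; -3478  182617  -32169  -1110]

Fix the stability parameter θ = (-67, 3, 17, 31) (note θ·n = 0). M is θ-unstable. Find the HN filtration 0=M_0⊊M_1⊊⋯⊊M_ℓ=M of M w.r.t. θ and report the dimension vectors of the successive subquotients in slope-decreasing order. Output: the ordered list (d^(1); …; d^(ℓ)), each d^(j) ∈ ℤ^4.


Barcode: M ≅ I[1,2], I[1,3], I[1,4], I[3,3], I[3,4], I[4,4]^2. HN layers by μ_θ (4 steps, strictly decreasing):
  μ^(1)=31; μ^(2)=17; μ^(3)=3; μ^(4)=-67

((0, 0, 0, 4); (0, 0, 4, 0); (0, 3, 0, 0); (3, 0, 0, 0))


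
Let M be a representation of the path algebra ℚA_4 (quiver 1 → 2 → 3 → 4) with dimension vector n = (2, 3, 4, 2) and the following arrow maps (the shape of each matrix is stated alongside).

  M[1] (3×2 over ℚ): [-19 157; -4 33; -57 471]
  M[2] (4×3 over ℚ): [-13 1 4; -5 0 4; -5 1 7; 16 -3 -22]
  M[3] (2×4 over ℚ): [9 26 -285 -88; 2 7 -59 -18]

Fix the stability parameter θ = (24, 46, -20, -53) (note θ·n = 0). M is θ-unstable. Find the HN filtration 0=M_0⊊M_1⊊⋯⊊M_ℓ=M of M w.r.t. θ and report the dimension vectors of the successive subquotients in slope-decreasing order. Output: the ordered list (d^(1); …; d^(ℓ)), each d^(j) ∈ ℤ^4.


Barcode: M ≅ I[1,4]^2, I[2,3], I[3,3]. HN layers by μ_θ (3 steps, strictly decreasing):
  μ^(1)=13; μ^(2)=-3/4; μ^(3)=-20

((0, 1, 1, 0); (2, 2, 2, 2); (0, 0, 1, 0))


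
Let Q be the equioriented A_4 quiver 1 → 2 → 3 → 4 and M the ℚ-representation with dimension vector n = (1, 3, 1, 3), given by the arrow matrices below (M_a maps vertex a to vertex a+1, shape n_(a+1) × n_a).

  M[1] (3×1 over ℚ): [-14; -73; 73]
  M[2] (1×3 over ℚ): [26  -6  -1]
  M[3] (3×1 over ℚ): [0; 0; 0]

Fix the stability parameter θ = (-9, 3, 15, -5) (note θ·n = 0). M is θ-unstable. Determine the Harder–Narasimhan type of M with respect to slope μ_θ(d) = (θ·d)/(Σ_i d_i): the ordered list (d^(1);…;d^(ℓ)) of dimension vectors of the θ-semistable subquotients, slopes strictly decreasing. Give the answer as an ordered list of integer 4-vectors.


Barcode: M ≅ I[1,3], I[2,2]^2, I[4,4]^3. HN layers by μ_θ (4 steps, strictly decreasing):
  μ^(1)=15; μ^(2)=3; μ^(3)=-5; μ^(4)=-9

((0, 0, 1, 0); (0, 3, 0, 0); (0, 0, 0, 3); (1, 0, 0, 0))


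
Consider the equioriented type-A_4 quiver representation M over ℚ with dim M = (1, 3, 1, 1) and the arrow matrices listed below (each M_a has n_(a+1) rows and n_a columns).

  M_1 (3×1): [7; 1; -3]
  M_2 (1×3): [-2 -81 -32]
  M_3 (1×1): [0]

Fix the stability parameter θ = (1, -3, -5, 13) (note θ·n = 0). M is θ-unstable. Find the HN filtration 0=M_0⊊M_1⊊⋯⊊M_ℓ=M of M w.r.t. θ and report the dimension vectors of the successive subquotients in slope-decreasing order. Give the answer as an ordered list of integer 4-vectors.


Barcode: M ≅ I[1,3], I[2,2]^2, I[4,4]. HN layers by μ_θ (3 steps, strictly decreasing):
  μ^(1)=13; μ^(2)=-7/3; μ^(3)=-3

((0, 0, 0, 1); (1, 1, 1, 0); (0, 2, 0, 0))


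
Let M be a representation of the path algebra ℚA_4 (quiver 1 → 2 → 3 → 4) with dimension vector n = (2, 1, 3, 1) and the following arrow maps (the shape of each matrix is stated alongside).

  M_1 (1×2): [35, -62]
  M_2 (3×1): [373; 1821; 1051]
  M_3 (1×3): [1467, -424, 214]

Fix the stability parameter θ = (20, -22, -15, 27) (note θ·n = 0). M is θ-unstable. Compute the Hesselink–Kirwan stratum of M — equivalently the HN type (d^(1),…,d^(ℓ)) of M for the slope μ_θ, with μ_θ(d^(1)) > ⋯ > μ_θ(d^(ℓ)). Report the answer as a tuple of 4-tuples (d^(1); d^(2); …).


Via rank(M_{q-1}∘⋯∘M_p): M ≅ I[1,1], I[1,4], I[3,3]^2.
μ_θ-semistable layers: μ^(1)=27; μ^(2)=20; μ^(3)=-17/3; μ^(4)=-15

((0, 0, 0, 1); (1, 0, 0, 0); (1, 1, 1, 0); (0, 0, 2, 0))


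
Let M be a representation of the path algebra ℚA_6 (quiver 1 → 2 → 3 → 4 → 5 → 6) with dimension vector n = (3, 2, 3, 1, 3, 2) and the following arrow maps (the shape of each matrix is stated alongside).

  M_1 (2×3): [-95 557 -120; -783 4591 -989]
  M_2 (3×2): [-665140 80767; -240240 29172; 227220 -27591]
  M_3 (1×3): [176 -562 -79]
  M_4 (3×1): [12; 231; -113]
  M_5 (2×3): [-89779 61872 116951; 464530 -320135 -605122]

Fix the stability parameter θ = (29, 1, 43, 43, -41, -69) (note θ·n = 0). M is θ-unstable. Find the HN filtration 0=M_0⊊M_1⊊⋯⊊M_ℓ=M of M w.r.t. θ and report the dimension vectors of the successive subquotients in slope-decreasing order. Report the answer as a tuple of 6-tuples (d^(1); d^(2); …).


Barcode: M ≅ I[1,1], I[1,2], I[1,6], I[3,3]^2, I[5,5], I[5,6]. HN layers by μ_θ (6 steps, strictly decreasing):
  μ^(1)=43; μ^(2)=29; μ^(3)=15; μ^(4)=1; μ^(5)=-41; μ^(6)=-55

((0, 0, 2, 0, 0, 0); (1, 0, 0, 0, 0, 0); (1, 1, 0, 0, 0, 0); (1, 1, 1, 1, 1, 1); (0, 0, 0, 0, 1, 0); (0, 0, 0, 0, 1, 1))


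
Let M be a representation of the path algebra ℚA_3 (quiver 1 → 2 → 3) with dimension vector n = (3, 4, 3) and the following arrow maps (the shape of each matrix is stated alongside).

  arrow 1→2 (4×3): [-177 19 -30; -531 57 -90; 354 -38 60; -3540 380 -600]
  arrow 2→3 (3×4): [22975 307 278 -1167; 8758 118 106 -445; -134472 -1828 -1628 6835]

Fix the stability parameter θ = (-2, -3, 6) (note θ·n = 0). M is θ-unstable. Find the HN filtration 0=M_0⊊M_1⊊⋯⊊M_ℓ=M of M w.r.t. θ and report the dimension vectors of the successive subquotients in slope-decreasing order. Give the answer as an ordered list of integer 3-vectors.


Interval decomposition of M: I[1,1]^2, I[1,2], I[2,3]^3.
HN type (ℓ=4): μ^(1)=6; μ^(2)=-2; μ^(3)=-5/2; μ^(4)=-3

((0, 0, 3); (2, 0, 0); (1, 1, 0); (0, 3, 0))


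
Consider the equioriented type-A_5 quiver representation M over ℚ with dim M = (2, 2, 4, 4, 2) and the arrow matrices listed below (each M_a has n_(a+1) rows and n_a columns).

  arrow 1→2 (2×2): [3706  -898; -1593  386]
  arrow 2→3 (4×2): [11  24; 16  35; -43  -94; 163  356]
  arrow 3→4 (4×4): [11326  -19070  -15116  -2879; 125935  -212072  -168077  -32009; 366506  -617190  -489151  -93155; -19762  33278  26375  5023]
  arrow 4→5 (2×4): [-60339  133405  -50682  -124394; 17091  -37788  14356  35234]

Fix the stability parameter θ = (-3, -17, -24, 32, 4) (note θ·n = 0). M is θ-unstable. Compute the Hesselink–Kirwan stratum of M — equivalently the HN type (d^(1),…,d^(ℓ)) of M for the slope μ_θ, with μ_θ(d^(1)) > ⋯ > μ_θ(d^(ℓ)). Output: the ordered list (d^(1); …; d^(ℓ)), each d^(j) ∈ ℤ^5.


Barcode: M ≅ I[1,3], I[1,5], I[3,4], I[3,5], I[4,4]. HN layers by μ_θ (4 steps, strictly decreasing):
  μ^(1)=32; μ^(2)=18; μ^(3)=-44/3; μ^(4)=-24

((0, 0, 0, 2, 0); (0, 0, 0, 2, 2); (2, 2, 2, 0, 0); (0, 0, 2, 0, 0))


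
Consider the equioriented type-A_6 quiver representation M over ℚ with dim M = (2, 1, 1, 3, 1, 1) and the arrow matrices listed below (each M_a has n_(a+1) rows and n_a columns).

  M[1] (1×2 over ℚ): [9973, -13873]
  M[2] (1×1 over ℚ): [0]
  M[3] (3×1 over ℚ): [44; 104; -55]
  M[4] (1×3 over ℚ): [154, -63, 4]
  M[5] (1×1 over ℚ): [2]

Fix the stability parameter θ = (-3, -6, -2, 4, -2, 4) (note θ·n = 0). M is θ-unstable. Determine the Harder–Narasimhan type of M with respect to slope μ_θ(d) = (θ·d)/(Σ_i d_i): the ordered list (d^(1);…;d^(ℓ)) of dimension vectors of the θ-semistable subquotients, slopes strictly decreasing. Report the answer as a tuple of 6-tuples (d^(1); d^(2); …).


Interval decomposition of M: I[1,1], I[1,2], I[3,6], I[4,4]^2.
HN type (ℓ=5): μ^(1)=4; μ^(2)=1; μ^(3)=-2; μ^(4)=-3; μ^(5)=-9/2

((0, 0, 0, 2, 0, 1); (0, 0, 0, 1, 1, 0); (0, 0, 1, 0, 0, 0); (1, 0, 0, 0, 0, 0); (1, 1, 0, 0, 0, 0))


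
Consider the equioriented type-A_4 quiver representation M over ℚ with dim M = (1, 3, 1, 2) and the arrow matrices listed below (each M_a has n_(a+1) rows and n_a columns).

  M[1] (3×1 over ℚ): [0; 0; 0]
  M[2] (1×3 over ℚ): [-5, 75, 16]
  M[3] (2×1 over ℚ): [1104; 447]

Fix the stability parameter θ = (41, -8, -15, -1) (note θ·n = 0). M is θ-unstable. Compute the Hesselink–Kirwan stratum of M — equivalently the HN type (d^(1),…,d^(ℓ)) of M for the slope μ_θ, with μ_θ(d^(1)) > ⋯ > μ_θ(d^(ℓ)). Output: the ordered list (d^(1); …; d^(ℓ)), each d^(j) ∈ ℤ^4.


Via rank(M_{q-1}∘⋯∘M_p): M ≅ I[1,1], I[2,2]^2, I[2,4], I[4,4].
μ_θ-semistable layers: μ^(1)=41; μ^(2)=-1; μ^(3)=-8; μ^(4)=-23/2

((1, 0, 0, 0); (0, 0, 0, 2); (0, 2, 0, 0); (0, 1, 1, 0))


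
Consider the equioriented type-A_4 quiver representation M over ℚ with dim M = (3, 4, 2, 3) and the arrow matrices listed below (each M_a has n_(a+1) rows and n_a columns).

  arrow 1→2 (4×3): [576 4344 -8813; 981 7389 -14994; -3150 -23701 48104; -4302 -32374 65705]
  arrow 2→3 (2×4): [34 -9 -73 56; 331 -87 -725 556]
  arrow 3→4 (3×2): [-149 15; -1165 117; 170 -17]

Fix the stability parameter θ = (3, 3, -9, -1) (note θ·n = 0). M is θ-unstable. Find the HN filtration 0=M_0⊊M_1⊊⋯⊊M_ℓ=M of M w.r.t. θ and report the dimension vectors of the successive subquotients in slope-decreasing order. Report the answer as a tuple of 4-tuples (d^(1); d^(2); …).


Barcode: M ≅ I[1,2], I[1,4]^2, I[2,2], I[4,4]. HN layers by μ_θ (2 steps, strictly decreasing):
  μ^(1)=3; μ^(2)=-1

((1, 2, 0, 0); (2, 2, 2, 3))


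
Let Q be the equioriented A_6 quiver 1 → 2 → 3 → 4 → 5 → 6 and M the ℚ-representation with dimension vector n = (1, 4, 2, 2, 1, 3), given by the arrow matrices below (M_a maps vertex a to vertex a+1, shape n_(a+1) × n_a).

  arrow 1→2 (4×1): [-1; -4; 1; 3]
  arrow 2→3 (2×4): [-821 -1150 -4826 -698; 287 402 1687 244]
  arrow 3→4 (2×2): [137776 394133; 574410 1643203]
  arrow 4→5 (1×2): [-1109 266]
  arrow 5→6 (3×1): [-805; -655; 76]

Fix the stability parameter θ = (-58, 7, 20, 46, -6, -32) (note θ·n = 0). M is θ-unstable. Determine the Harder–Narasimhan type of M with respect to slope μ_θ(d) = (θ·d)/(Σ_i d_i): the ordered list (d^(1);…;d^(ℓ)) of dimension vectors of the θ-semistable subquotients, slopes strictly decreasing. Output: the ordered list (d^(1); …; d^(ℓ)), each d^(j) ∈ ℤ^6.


Via rank(M_{q-1}∘⋯∘M_p): M ≅ I[1,4], I[2,2]^2, I[2,6], I[6,6]^2.
μ_θ-semistable layers: μ^(1)=46; μ^(2)=20; μ^(3)=7; μ^(4)=-32; μ^(5)=-58

((0, 0, 0, 1, 0, 0); (0, 0, 1, 0, 0, 0); (0, 4, 1, 1, 1, 1); (0, 0, 0, 0, 0, 2); (1, 0, 0, 0, 0, 0))


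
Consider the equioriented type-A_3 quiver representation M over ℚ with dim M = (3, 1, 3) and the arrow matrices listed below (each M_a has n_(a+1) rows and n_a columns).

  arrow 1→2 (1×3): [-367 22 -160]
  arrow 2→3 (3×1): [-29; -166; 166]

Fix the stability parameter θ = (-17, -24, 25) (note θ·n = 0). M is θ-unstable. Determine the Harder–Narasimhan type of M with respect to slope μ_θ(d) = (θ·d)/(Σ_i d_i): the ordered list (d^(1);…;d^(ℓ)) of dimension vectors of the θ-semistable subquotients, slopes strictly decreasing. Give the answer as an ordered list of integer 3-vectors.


Via rank(M_{q-1}∘⋯∘M_p): M ≅ I[1,1]^2, I[1,3], I[3,3]^2.
μ_θ-semistable layers: μ^(1)=25; μ^(2)=-17; μ^(3)=-41/2

((0, 0, 3); (2, 0, 0); (1, 1, 0))


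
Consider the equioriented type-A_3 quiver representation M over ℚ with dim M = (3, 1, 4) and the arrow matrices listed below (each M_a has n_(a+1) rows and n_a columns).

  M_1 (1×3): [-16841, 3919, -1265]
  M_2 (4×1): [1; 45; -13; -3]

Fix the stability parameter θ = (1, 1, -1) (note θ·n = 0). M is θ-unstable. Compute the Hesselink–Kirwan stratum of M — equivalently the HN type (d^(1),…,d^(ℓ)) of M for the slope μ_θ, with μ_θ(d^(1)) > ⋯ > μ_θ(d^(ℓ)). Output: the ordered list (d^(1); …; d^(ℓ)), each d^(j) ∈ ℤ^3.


Via rank(M_{q-1}∘⋯∘M_p): M ≅ I[1,1]^2, I[1,3], I[3,3]^3.
μ_θ-semistable layers: μ^(1)=1; μ^(2)=1/3; μ^(3)=-1

((2, 0, 0); (1, 1, 1); (0, 0, 3))


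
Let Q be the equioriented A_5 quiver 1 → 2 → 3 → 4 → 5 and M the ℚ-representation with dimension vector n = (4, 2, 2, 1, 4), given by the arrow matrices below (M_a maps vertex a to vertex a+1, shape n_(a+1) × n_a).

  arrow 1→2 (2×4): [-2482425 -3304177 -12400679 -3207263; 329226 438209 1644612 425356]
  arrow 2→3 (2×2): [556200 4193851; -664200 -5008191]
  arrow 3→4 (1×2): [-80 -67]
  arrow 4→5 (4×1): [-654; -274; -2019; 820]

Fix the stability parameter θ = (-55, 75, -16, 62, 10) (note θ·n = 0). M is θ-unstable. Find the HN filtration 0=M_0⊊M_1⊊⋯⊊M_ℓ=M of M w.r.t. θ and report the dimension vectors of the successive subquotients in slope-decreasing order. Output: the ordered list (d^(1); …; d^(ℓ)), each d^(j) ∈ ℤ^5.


Barcode: M ≅ I[1,1]^2, I[1,2], I[1,5], I[3,3], I[5,5]^3. HN layers by μ_θ (6 steps, strictly decreasing):
  μ^(1)=75; μ^(2)=36; μ^(3)=59/2; μ^(4)=10; μ^(5)=-16; μ^(6)=-55

((0, 1, 0, 0, 0); (0, 0, 0, 1, 1); (0, 1, 1, 0, 0); (0, 0, 0, 0, 3); (0, 0, 1, 0, 0); (4, 0, 0, 0, 0))


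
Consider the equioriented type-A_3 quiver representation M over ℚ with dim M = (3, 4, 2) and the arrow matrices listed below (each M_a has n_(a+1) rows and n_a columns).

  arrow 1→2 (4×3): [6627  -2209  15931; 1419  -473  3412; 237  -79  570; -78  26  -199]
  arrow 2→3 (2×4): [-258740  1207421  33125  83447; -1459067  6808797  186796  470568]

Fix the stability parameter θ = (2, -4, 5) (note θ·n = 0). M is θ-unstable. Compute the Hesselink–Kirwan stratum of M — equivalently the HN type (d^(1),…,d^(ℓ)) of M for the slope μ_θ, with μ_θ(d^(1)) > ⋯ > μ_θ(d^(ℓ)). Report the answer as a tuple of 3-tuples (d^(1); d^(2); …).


Barcode: M ≅ I[1,1], I[1,3]^2, I[2,2]^2. HN layers by μ_θ (4 steps, strictly decreasing):
  μ^(1)=5; μ^(2)=2; μ^(3)=-1; μ^(4)=-4

((0, 0, 2); (1, 0, 0); (2, 2, 0); (0, 2, 0))


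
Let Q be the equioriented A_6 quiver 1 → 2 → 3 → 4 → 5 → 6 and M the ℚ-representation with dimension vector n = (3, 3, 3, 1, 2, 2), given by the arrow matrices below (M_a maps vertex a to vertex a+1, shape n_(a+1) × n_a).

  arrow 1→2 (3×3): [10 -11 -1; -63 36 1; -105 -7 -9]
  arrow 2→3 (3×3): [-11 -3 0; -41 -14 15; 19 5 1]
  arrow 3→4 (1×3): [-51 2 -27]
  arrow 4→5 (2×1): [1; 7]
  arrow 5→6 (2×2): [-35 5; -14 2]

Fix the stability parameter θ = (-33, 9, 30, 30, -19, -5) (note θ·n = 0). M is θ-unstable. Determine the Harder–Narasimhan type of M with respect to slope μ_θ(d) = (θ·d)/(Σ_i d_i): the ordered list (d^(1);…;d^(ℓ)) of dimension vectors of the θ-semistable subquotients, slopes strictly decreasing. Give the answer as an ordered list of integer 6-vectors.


Interval decomposition of M: I[1,3]^2, I[1,5], I[5,6], I[6,6].
HN type (ℓ=6): μ^(1)=30; μ^(2)=41/3; μ^(3)=9; μ^(4)=-5; μ^(5)=-19; μ^(6)=-33

((0, 0, 2, 0, 0, 0); (0, 0, 1, 1, 1, 0); (0, 3, 0, 0, 0, 0); (0, 0, 0, 0, 0, 2); (0, 0, 0, 0, 1, 0); (3, 0, 0, 0, 0, 0))


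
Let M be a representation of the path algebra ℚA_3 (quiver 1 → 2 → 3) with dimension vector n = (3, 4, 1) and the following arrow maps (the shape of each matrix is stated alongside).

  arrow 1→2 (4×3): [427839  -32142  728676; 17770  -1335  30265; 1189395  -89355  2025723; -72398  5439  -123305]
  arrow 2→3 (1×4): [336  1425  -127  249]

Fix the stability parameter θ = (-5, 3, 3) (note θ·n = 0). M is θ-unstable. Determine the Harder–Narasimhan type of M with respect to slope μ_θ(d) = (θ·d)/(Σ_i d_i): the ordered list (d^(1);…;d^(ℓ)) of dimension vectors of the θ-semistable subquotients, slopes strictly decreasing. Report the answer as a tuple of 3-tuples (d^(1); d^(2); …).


Barcode: M ≅ I[1,1], I[1,2], I[1,3], I[2,2]^2. HN layers by μ_θ (2 steps, strictly decreasing):
  μ^(1)=3; μ^(2)=-5

((0, 4, 1); (3, 0, 0))


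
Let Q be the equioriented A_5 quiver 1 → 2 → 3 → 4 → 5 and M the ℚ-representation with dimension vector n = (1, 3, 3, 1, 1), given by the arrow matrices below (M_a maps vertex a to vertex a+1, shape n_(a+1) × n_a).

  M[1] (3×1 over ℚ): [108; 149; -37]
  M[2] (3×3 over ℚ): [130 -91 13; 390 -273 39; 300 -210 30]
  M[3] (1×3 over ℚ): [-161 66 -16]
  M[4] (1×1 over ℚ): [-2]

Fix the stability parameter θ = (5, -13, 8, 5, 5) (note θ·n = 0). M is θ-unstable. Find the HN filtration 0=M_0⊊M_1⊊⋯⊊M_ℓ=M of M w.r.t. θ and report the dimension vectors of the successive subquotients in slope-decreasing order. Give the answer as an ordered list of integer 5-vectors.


Interval decomposition of M: I[1,2], I[2,2], I[2,5], I[3,3]^2.
HN type (ℓ=4): μ^(1)=8; μ^(2)=6; μ^(3)=-4; μ^(4)=-13

((0, 0, 2, 0, 0); (0, 0, 1, 1, 1); (1, 1, 0, 0, 0); (0, 2, 0, 0, 0))


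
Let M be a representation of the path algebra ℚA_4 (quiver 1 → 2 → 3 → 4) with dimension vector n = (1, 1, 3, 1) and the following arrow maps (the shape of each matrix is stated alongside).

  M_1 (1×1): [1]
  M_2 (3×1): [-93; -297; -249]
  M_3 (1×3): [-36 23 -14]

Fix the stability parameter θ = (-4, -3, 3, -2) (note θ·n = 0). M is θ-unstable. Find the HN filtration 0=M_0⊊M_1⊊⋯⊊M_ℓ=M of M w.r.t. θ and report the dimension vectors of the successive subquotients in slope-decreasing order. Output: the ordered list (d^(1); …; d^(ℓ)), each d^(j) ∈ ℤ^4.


Via rank(M_{q-1}∘⋯∘M_p): M ≅ I[1,4], I[3,3]^2.
μ_θ-semistable layers: μ^(1)=3; μ^(2)=1/2; μ^(3)=-3; μ^(4)=-4

((0, 0, 2, 0); (0, 0, 1, 1); (0, 1, 0, 0); (1, 0, 0, 0))


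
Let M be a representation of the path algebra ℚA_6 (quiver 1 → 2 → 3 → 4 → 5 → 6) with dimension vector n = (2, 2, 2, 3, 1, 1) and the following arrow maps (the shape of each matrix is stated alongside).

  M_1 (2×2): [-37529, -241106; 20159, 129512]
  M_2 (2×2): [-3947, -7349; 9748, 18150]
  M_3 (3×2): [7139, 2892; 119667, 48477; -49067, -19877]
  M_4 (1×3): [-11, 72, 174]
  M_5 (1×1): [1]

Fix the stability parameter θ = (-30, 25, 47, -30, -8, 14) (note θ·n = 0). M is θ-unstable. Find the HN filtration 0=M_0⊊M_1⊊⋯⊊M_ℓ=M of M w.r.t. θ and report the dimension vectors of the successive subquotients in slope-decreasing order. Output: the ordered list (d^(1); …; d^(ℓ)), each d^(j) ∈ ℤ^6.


Barcode: M ≅ I[1,4], I[1,6], I[4,4]. HN layers by μ_θ (3 steps, strictly decreasing):
  μ^(1)=14; μ^(2)=17/2; μ^(3)=-30

((0, 1, 1, 1, 0, 1); (0, 1, 1, 1, 1, 0); (2, 0, 0, 1, 0, 0))


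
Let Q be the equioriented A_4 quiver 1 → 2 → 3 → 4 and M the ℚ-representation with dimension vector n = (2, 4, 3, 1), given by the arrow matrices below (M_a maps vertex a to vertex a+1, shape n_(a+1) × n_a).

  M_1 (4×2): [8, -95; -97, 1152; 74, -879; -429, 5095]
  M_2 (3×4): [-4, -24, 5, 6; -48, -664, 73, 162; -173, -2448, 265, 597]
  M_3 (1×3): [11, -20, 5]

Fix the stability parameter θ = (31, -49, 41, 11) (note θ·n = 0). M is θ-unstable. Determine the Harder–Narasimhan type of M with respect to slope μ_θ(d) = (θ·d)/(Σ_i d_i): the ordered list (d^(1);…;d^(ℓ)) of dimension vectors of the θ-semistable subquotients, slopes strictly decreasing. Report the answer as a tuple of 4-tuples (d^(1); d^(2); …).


Via rank(M_{q-1}∘⋯∘M_p): M ≅ I[1,3], I[1,4], I[2,2]^2, I[3,3].
μ_θ-semistable layers: μ^(1)=41; μ^(2)=26; μ^(3)=-9; μ^(4)=-49

((0, 0, 2, 0); (0, 0, 1, 1); (2, 2, 0, 0); (0, 2, 0, 0))
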